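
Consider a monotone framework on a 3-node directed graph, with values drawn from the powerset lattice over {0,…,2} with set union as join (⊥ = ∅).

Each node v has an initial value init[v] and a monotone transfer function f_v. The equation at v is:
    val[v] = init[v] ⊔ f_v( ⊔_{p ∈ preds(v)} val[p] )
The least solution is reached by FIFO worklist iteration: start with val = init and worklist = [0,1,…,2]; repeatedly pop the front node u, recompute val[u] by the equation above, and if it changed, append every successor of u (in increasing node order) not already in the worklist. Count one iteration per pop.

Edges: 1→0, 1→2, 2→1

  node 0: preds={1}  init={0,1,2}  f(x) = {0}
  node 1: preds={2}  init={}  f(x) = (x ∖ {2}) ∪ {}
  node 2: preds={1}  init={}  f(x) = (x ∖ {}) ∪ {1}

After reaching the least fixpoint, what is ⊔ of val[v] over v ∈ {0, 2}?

{0,1,2}

Trace (6 dequeues):
  [1] u=0 | in {} | out {0,1,2} | ==
  [2] u=1 | in {} | out {} | ==
  [3] u=2 | in {} | out {1} | prev {} | push {1}
  [4] u=1 | in {1} | out {1} | prev {} | push {0,2}
  [5] u=0 | in {1} | out {0,1,2} | ==
  [6] u=2 | in {1} | out {1} | ==

Converged values:
  [0] {0,1,2}
  [1] {1}
  [2] {1}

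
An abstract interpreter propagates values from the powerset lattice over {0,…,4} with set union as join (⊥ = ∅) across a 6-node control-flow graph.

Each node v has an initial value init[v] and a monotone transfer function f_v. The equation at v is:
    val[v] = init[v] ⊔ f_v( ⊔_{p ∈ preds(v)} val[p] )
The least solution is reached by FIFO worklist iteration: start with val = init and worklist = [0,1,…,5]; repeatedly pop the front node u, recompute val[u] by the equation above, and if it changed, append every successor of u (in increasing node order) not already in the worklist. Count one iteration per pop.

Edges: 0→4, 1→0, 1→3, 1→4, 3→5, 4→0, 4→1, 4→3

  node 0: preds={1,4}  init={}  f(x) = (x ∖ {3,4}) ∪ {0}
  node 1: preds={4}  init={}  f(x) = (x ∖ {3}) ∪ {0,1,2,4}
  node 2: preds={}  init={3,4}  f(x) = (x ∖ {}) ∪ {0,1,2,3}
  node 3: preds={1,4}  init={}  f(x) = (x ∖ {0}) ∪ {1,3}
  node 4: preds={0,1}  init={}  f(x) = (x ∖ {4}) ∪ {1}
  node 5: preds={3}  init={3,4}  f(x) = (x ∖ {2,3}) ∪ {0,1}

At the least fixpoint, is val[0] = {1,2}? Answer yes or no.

no

Trace (10 dequeues):
  [1] u=0 | in {} | out {0} | prev {} | push {}
  [2] u=1 | in {} | out {0,1,2,4} | prev {} | push {0}
  [3] u=2 | in {} | out {0,1,2,3,4} | prev {3,4} | push {}
  [4] u=3 | in {0,1,2,4} | out {1,2,3,4} | prev {} | push {}
  [5] u=4 | in {0,1,2,4} | out {0,1,2} | prev {} | push {1,3}
  [6] u=5 | in {1,2,3,4} | out {0,1,3,4} | prev {3,4} | push {}
  [7] u=0 | in {0,1,2,4} | out {0,1,2} | prev {0} | push {4}
  [8] u=1 | in {0,1,2} | out {0,1,2,4} | ==
  [9] u=3 | in {0,1,2,4} | out {1,2,3,4} | ==
  [10] u=4 | in {0,1,2,4} | out {0,1,2} | ==

Converged values:
  [0] {0,1,2}
  [1] {0,1,2,4}
  [2] {0,1,2,3,4}
  [3] {1,2,3,4}
  [4] {0,1,2}
  [5] {0,1,3,4}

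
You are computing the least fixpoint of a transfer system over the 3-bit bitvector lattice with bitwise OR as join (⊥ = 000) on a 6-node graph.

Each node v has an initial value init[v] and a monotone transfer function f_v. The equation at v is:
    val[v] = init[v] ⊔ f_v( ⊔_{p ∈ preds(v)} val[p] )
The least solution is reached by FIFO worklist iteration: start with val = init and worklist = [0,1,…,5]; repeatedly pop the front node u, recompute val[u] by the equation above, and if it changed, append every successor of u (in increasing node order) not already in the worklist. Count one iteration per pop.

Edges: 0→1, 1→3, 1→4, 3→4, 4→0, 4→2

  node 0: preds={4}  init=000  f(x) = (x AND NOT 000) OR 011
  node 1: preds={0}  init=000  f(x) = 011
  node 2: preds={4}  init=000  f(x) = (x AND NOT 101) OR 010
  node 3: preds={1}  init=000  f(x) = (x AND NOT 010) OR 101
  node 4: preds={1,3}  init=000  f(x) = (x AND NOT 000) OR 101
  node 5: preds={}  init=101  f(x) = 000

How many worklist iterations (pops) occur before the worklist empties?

9

Iteration log — 9 steps:
  step 1. node 0  ⊔preds=000  new=011  old=000  +wl: 
  step 2. node 1  ⊔preds=011  new=011  old=000  +wl: 
  step 3. node 2  ⊔preds=000  new=010  old=000  +wl: 
  step 4. node 3  ⊔preds=011  new=101  old=000  +wl: 
  step 5. node 4  ⊔preds=111  new=111  old=000  +wl: 0,2
  step 6. node 5  ⊔preds=000  new=101  stable
  step 7. node 0  ⊔preds=111  new=111  old=011  +wl: 1
  step 8. node 2  ⊔preds=111  new=010  stable
  step 9. node 1  ⊔preds=111  new=011  stable

Least fixpoint reached:
  node 0: 111
  node 1: 011
  node 2: 010
  node 3: 101
  node 4: 111
  node 5: 101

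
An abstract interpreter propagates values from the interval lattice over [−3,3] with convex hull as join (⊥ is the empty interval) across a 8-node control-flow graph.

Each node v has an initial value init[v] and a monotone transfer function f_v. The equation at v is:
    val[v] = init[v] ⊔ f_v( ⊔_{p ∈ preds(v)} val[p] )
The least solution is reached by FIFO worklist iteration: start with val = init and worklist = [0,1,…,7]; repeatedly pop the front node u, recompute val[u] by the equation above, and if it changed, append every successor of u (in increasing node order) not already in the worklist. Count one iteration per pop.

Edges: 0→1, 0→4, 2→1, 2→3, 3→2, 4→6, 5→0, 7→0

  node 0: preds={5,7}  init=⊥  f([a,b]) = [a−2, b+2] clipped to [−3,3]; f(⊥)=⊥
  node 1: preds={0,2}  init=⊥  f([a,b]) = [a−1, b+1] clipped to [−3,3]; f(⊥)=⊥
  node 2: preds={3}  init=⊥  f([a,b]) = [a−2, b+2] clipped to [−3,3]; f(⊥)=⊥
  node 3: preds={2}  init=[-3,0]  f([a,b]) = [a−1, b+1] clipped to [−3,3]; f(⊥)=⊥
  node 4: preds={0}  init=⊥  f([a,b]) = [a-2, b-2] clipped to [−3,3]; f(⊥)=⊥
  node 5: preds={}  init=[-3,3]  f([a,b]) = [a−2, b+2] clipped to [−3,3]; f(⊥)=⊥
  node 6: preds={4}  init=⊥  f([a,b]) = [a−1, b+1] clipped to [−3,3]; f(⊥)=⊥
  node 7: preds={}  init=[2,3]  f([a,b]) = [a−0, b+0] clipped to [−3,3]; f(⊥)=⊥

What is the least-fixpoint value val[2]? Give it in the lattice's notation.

[-3,3]

Trace (12 dequeues):
  [1] u=0 | in [-3,3] | out [-3,3] | prev ⊥ | push {}
  [2] u=1 | in [-3,3] | out [-3,3] | prev ⊥ | push {}
  [3] u=2 | in [-3,0] | out [-3,2] | prev ⊥ | push {1}
  [4] u=3 | in [-3,2] | out [-3,3] | prev [-3,0] | push {2}
  [5] u=4 | in [-3,3] | out [-3,1] | prev ⊥ | push {}
  [6] u=5 | in ⊥ | out [-3,3] | ==
  [7] u=6 | in [-3,1] | out [-3,2] | prev ⊥ | push {}
  [8] u=7 | in ⊥ | out [2,3] | ==
  [9] u=1 | in [-3,3] | out [-3,3] | ==
  [10] u=2 | in [-3,3] | out [-3,3] | prev [-3,2] | push {1,3}
  [11] u=1 | in [-3,3] | out [-3,3] | ==
  [12] u=3 | in [-3,3] | out [-3,3] | ==

Converged values:
  [0] [-3,3]
  [1] [-3,3]
  [2] [-3,3]
  [3] [-3,3]
  [4] [-3,1]
  [5] [-3,3]
  [6] [-3,2]
  [7] [2,3]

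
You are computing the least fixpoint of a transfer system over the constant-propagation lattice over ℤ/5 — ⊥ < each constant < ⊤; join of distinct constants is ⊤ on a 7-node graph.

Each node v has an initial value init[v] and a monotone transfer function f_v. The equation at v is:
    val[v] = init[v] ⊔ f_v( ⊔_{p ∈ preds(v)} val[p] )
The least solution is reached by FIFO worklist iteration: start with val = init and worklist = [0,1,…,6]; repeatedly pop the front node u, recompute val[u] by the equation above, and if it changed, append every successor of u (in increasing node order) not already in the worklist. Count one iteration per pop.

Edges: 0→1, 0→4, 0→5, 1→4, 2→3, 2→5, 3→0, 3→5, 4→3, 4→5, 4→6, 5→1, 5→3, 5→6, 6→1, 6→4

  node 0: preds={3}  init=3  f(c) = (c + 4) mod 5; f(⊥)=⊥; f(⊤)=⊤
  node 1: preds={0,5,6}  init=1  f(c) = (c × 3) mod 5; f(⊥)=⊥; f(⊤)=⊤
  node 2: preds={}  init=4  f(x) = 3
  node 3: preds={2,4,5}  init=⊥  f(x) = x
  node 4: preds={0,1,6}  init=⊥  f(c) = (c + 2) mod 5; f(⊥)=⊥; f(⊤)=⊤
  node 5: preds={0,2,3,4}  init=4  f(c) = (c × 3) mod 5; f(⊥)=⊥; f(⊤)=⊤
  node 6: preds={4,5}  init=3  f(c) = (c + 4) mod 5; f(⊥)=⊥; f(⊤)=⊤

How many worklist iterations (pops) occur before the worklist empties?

Trace (12 dequeues):
  [1] u=0 | in ⊥ | out 3 | ==
  [2] u=1 | in ⊤ | out ⊤ | prev 1 | push {}
  [3] u=2 | in ⊥ | out ⊤ | prev 4 | push {}
  [4] u=3 | in ⊤ | out ⊤ | prev ⊥ | push {0}
  [5] u=4 | in ⊤ | out ⊤ | prev ⊥ | push {3}
  [6] u=5 | in ⊤ | out ⊤ | prev 4 | push {1}
  [7] u=6 | in ⊤ | out ⊤ | prev 3 | push {4}
  [8] u=0 | in ⊤ | out ⊤ | prev 3 | push {5}
  [9] u=3 | in ⊤ | out ⊤ | ==
  [10] u=1 | in ⊤ | out ⊤ | ==
  [11] u=4 | in ⊤ | out ⊤ | ==
  [12] u=5 | in ⊤ | out ⊤ | ==

Converged values:
  [0] ⊤
  [1] ⊤
  [2] ⊤
  [3] ⊤
  [4] ⊤
  [5] ⊤
  [6] ⊤

12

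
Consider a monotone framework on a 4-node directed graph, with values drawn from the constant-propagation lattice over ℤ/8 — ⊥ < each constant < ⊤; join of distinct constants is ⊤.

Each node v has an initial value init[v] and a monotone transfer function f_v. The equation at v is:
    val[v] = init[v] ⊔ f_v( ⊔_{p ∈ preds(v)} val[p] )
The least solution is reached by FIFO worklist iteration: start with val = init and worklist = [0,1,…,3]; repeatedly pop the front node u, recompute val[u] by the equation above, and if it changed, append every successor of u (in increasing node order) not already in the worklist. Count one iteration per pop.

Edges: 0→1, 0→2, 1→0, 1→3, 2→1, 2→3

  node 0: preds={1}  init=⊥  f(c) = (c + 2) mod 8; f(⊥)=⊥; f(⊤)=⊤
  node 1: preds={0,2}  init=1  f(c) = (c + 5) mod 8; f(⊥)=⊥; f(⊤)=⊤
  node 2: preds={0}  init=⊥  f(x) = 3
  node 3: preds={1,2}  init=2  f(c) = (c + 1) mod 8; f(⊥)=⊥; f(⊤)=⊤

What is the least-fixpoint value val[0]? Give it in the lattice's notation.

Iteration log — 7 steps:
  step 1. node 0  ⊔preds=1  new=3  old=⊥  +wl: 
  step 2. node 1  ⊔preds=3  new=⊤  old=1  +wl: 0
  step 3. node 2  ⊔preds=3  new=3  old=⊥  +wl: 1
  step 4. node 3  ⊔preds=⊤  new=⊤  old=2  +wl: 
  step 5. node 0  ⊔preds=⊤  new=⊤  old=3  +wl: 2
  step 6. node 1  ⊔preds=⊤  new=⊤  stable
  step 7. node 2  ⊔preds=⊤  new=3  stable

Least fixpoint reached:
  node 0: ⊤
  node 1: ⊤
  node 2: 3
  node 3: ⊤

⊤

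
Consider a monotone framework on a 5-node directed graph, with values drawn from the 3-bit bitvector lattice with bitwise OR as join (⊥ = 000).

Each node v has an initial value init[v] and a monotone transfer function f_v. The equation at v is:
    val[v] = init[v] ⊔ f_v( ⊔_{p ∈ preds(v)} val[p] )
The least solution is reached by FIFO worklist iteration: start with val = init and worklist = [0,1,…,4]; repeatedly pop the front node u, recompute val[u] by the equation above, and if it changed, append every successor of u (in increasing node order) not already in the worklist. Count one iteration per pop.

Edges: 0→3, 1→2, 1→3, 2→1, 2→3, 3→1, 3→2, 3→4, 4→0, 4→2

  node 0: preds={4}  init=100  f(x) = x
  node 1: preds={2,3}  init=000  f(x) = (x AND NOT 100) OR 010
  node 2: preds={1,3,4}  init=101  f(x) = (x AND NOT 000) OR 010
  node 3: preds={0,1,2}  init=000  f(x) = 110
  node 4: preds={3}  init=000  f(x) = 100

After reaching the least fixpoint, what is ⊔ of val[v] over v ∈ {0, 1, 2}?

111

Trace (8 dequeues):
  [1] u=0 | in 000 | out 100 | ==
  [2] u=1 | in 101 | out 011 | prev 000 | push {}
  [3] u=2 | in 011 | out 111 | prev 101 | push {1}
  [4] u=3 | in 111 | out 110 | prev 000 | push {2}
  [5] u=4 | in 110 | out 100 | prev 000 | push {0}
  [6] u=1 | in 111 | out 011 | ==
  [7] u=2 | in 111 | out 111 | ==
  [8] u=0 | in 100 | out 100 | ==

Converged values:
  [0] 100
  [1] 011
  [2] 111
  [3] 110
  [4] 100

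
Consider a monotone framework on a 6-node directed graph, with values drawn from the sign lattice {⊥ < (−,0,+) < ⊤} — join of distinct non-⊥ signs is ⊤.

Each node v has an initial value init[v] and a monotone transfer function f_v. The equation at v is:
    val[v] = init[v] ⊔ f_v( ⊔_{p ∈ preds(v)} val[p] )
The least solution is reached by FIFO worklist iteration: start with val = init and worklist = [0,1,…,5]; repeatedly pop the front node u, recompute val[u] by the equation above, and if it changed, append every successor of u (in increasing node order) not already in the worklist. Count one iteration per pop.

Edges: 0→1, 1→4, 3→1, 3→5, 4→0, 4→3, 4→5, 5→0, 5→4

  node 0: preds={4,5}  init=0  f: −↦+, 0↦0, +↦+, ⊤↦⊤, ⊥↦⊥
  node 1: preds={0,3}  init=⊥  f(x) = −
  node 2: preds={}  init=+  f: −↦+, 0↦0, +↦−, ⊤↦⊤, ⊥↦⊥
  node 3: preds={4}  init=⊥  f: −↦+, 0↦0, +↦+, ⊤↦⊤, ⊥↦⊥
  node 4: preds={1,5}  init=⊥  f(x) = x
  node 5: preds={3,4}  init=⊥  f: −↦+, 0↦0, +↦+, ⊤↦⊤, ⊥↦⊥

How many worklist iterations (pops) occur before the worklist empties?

Worklist (16 pops):
  #1 pop 0: in=⊥ → 0 (no change)
  #2 pop 1: in=0 → − (was ⊥); enqueue []
  #3 pop 2: in=⊥ → + (no change)
  #4 pop 3: in=⊥ → ⊥ (no change)
  #5 pop 4: in=− → − (was ⊥); enqueue [0,3]
  #6 pop 5: in=− → + (was ⊥); enqueue [4]
  #7 pop 0: in=⊤ → ⊤ (was 0); enqueue [1]
  #8 pop 3: in=− → + (was ⊥); enqueue [5]
  #9 pop 4: in=⊤ → ⊤ (was −); enqueue [0,3]
  #10 pop 1: in=⊤ → − (no change)
  #11 pop 5: in=⊤ → ⊤ (was +); enqueue [4]
  #12 pop 0: in=⊤ → ⊤ (no change)
  #13 pop 3: in=⊤ → ⊤ (was +); enqueue [1,5]
  #14 pop 4: in=⊤ → ⊤ (no change)
  #15 pop 1: in=⊤ → − (no change)
  #16 pop 5: in=⊤ → ⊤ (no change)

Fixpoint:
  val[0] = ⊤
  val[1] = −
  val[2] = +
  val[3] = ⊤
  val[4] = ⊤
  val[5] = ⊤

16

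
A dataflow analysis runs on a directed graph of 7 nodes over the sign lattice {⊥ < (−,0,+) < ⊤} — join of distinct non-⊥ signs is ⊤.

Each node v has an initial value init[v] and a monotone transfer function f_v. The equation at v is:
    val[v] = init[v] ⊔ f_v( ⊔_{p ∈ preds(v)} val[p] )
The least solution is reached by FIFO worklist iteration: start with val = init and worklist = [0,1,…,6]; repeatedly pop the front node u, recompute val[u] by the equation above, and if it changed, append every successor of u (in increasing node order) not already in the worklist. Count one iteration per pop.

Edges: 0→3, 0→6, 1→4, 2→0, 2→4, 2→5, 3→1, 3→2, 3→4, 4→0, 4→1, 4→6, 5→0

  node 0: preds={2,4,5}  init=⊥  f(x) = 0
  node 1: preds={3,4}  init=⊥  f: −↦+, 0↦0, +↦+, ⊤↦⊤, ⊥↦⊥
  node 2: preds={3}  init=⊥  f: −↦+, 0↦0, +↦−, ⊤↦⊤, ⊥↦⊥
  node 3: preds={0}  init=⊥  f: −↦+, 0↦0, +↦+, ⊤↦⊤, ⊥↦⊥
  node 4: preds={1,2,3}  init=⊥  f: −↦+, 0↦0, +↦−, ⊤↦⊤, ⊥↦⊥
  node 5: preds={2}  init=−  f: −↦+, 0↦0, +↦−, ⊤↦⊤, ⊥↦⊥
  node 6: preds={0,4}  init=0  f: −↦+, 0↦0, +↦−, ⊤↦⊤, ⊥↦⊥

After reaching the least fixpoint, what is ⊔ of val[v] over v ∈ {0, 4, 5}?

Worklist (13 pops):
  #1 pop 0: in=− → 0 (was ⊥); enqueue []
  #2 pop 1: in=⊥ → ⊥ (no change)
  #3 pop 2: in=⊥ → ⊥ (no change)
  #4 pop 3: in=0 → 0 (was ⊥); enqueue [1,2]
  #5 pop 4: in=0 → 0 (was ⊥); enqueue [0]
  #6 pop 5: in=⊥ → − (no change)
  #7 pop 6: in=0 → 0 (no change)
  #8 pop 1: in=0 → 0 (was ⊥); enqueue [4]
  #9 pop 2: in=0 → 0 (was ⊥); enqueue [5]
  #10 pop 0: in=⊤ → 0 (no change)
  #11 pop 4: in=0 → 0 (no change)
  #12 pop 5: in=0 → ⊤ (was −); enqueue [0]
  #13 pop 0: in=⊤ → 0 (no change)

Fixpoint:
  val[0] = 0
  val[1] = 0
  val[2] = 0
  val[3] = 0
  val[4] = 0
  val[5] = ⊤
  val[6] = 0

⊤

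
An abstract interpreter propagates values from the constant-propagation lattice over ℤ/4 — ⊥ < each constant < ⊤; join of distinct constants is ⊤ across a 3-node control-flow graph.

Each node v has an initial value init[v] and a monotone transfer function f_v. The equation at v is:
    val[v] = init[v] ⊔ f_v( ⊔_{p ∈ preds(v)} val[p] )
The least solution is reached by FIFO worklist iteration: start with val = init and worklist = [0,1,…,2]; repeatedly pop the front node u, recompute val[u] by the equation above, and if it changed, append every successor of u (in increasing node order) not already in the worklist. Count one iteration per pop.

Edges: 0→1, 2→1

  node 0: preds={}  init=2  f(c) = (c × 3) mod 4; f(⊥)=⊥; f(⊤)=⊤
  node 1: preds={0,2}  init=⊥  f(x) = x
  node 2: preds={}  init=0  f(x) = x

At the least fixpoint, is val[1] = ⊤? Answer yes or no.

yes

Worklist (3 pops):
  #1 pop 0: in=⊥ → 2 (no change)
  #2 pop 1: in=⊤ → ⊤ (was ⊥); enqueue []
  #3 pop 2: in=⊥ → 0 (no change)

Fixpoint:
  val[0] = 2
  val[1] = ⊤
  val[2] = 0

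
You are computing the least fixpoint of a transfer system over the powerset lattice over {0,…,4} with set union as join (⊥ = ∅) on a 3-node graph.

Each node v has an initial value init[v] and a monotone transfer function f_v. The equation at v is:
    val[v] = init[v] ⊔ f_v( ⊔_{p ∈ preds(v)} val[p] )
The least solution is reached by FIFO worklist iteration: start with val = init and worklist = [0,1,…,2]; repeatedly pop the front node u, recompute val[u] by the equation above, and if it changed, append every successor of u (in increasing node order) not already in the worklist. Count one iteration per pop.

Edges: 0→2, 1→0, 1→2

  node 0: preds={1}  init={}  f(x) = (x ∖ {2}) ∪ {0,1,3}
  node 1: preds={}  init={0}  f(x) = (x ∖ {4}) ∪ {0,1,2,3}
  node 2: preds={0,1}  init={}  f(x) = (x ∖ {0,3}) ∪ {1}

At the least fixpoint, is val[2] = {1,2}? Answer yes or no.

Trace (4 dequeues):
  [1] u=0 | in {0} | out {0,1,3} | prev {} | push {}
  [2] u=1 | in {} | out {0,1,2,3} | prev {0} | push {0}
  [3] u=2 | in {0,1,2,3} | out {1,2} | prev {} | push {}
  [4] u=0 | in {0,1,2,3} | out {0,1,3} | ==

Converged values:
  [0] {0,1,3}
  [1] {0,1,2,3}
  [2] {1,2}

yes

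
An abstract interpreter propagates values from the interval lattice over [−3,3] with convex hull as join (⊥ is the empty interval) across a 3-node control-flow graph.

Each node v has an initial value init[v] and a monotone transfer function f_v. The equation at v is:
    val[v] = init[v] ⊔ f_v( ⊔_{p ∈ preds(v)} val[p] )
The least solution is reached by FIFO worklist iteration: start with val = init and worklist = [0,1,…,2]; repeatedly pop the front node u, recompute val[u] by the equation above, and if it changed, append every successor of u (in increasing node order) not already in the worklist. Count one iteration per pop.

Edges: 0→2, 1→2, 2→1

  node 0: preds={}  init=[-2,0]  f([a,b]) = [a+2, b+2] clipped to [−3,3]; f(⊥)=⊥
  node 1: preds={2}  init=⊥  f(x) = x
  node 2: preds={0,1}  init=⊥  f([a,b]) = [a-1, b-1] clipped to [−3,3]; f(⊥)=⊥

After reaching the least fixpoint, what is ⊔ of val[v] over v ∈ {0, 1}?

[-3,0]

Trace (5 dequeues):
  [1] u=0 | in ⊥ | out [-2,0] | ==
  [2] u=1 | in ⊥ | out ⊥ | ==
  [3] u=2 | in [-2,0] | out [-3,-1] | prev ⊥ | push {1}
  [4] u=1 | in [-3,-1] | out [-3,-1] | prev ⊥ | push {2}
  [5] u=2 | in [-3,0] | out [-3,-1] | ==

Converged values:
  [0] [-2,0]
  [1] [-3,-1]
  [2] [-3,-1]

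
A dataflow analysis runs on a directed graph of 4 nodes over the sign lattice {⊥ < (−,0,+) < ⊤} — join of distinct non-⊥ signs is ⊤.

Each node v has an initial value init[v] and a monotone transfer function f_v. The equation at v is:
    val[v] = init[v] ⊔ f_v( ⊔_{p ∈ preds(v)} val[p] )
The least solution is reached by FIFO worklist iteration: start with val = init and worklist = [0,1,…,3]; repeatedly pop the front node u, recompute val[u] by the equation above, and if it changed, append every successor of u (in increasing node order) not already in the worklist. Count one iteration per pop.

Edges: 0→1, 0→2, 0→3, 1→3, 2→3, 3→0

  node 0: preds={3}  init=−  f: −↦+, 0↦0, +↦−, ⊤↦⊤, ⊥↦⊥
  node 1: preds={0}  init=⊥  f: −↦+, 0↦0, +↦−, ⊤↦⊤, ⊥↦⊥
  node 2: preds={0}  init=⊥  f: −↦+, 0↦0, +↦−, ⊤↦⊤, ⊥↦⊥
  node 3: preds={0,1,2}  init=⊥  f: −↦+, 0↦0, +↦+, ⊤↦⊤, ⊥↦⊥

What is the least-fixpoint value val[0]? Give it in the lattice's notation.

Trace (8 dequeues):
  [1] u=0 | in ⊥ | out − | ==
  [2] u=1 | in − | out + | prev ⊥ | push {}
  [3] u=2 | in − | out + | prev ⊥ | push {}
  [4] u=3 | in ⊤ | out ⊤ | prev ⊥ | push {0}
  [5] u=0 | in ⊤ | out ⊤ | prev − | push {1,2,3}
  [6] u=1 | in ⊤ | out ⊤ | prev + | push {}
  [7] u=2 | in ⊤ | out ⊤ | prev + | push {}
  [8] u=3 | in ⊤ | out ⊤ | ==

Converged values:
  [0] ⊤
  [1] ⊤
  [2] ⊤
  [3] ⊤

⊤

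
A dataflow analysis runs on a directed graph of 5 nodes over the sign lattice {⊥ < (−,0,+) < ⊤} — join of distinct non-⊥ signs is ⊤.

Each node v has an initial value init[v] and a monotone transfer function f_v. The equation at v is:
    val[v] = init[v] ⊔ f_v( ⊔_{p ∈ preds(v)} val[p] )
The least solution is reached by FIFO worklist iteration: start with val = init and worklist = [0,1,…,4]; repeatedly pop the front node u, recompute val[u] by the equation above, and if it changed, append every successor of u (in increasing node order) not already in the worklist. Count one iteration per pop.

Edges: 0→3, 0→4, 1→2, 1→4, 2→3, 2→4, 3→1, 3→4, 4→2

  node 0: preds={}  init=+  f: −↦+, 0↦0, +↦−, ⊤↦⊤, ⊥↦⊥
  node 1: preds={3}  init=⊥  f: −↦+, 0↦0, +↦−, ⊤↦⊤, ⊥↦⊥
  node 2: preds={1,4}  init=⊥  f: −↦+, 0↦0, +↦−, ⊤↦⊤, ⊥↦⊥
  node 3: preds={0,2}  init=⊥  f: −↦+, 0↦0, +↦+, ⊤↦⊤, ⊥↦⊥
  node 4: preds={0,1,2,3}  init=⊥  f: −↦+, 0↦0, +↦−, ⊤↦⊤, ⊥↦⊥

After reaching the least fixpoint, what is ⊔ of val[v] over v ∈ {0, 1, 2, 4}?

⊤

Iteration log — 15 steps:
  step 1. node 0  ⊔preds=⊥  new=+  stable
  step 2. node 1  ⊔preds=⊥  new=⊥  stable
  step 3. node 2  ⊔preds=⊥  new=⊥  stable
  step 4. node 3  ⊔preds=+  new=+  old=⊥  +wl: 1
  step 5. node 4  ⊔preds=+  new=−  old=⊥  +wl: 2
  step 6. node 1  ⊔preds=+  new=−  old=⊥  +wl: 4
  step 7. node 2  ⊔preds=−  new=+  old=⊥  +wl: 3
  step 8. node 4  ⊔preds=⊤  new=⊤  old=−  +wl: 2
  step 9. node 3  ⊔preds=+  new=+  stable
  step 10. node 2  ⊔preds=⊤  new=⊤  old=+  +wl: 3,4
  step 11. node 3  ⊔preds=⊤  new=⊤  old=+  +wl: 1
  step 12. node 4  ⊔preds=⊤  new=⊤  stable
  step 13. node 1  ⊔preds=⊤  new=⊤  old=−  +wl: 2,4
  step 14. node 2  ⊔preds=⊤  new=⊤  stable
  step 15. node 4  ⊔preds=⊤  new=⊤  stable

Least fixpoint reached:
  node 0: +
  node 1: ⊤
  node 2: ⊤
  node 3: ⊤
  node 4: ⊤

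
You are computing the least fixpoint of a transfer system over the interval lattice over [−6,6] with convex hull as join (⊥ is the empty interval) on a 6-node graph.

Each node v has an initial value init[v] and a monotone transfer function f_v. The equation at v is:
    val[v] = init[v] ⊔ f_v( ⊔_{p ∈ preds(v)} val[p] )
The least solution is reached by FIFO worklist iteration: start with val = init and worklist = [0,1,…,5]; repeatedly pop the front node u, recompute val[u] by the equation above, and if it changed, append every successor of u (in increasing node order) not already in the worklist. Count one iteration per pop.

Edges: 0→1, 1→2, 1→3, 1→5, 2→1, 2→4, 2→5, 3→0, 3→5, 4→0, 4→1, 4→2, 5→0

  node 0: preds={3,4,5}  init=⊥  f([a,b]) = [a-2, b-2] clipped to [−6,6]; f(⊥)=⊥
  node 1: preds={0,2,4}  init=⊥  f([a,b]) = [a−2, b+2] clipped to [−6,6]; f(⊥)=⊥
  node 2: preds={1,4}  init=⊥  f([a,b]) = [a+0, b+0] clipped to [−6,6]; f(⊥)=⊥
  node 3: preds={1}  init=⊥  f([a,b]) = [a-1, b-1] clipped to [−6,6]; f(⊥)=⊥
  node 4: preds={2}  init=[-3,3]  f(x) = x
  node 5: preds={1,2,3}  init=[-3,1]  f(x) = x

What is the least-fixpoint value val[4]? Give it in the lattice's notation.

Iteration log — 16 steps:
  step 1. node 0  ⊔preds=[-3,3]  new=[-5,1]  old=⊥  +wl: 
  step 2. node 1  ⊔preds=[-5,3]  new=[-6,5]  old=⊥  +wl: 
  step 3. node 2  ⊔preds=[-6,5]  new=[-6,5]  old=⊥  +wl: 1
  step 4. node 3  ⊔preds=[-6,5]  new=[-6,4]  old=⊥  +wl: 0
  step 5. node 4  ⊔preds=[-6,5]  new=[-6,5]  old=[-3,3]  +wl: 2
  step 6. node 5  ⊔preds=[-6,5]  new=[-6,5]  old=[-3,1]  +wl: 
  step 7. node 1  ⊔preds=[-6,5]  new=[-6,6]  old=[-6,5]  +wl: 3,5
  step 8. node 0  ⊔preds=[-6,5]  new=[-6,3]  old=[-5,1]  +wl: 1
  step 9. node 2  ⊔preds=[-6,6]  new=[-6,6]  old=[-6,5]  +wl: 4
  step 10. node 3  ⊔preds=[-6,6]  new=[-6,5]  old=[-6,4]  +wl: 0
  step 11. node 5  ⊔preds=[-6,6]  new=[-6,6]  old=[-6,5]  +wl: 
  step 12. node 1  ⊔preds=[-6,6]  new=[-6,6]  stable
  step 13. node 4  ⊔preds=[-6,6]  new=[-6,6]  old=[-6,5]  +wl: 1,2
  step 14. node 0  ⊔preds=[-6,6]  new=[-6,4]  old=[-6,3]  +wl: 
  step 15. node 1  ⊔preds=[-6,6]  new=[-6,6]  stable
  step 16. node 2  ⊔preds=[-6,6]  new=[-6,6]  stable

Least fixpoint reached:
  node 0: [-6,4]
  node 1: [-6,6]
  node 2: [-6,6]
  node 3: [-6,5]
  node 4: [-6,6]
  node 5: [-6,6]

[-6,6]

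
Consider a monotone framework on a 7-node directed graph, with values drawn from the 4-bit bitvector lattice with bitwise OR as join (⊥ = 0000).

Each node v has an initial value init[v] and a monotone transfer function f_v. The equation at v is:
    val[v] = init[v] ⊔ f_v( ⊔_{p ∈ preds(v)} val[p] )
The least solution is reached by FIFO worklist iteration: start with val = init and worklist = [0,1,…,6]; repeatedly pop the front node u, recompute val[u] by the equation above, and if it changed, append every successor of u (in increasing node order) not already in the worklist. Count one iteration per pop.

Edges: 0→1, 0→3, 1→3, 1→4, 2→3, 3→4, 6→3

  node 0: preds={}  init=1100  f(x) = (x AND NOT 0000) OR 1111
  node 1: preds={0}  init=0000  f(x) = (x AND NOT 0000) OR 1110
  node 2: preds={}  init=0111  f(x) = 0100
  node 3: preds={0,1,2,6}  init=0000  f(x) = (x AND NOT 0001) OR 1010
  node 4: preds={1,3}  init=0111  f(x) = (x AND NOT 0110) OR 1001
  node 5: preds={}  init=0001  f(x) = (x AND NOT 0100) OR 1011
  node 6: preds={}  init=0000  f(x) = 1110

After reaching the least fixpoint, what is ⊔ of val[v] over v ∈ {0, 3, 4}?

Iteration log — 8 steps:
  step 1. node 0  ⊔preds=0000  new=1111  old=1100  +wl: 
  step 2. node 1  ⊔preds=1111  new=1111  old=0000  +wl: 
  step 3. node 2  ⊔preds=0000  new=0111  stable
  step 4. node 3  ⊔preds=1111  new=1110  old=0000  +wl: 
  step 5. node 4  ⊔preds=1111  new=1111  old=0111  +wl: 
  step 6. node 5  ⊔preds=0000  new=1011  old=0001  +wl: 
  step 7. node 6  ⊔preds=0000  new=1110  old=0000  +wl: 3
  step 8. node 3  ⊔preds=1111  new=1110  stable

Least fixpoint reached:
  node 0: 1111
  node 1: 1111
  node 2: 0111
  node 3: 1110
  node 4: 1111
  node 5: 1011
  node 6: 1110

1111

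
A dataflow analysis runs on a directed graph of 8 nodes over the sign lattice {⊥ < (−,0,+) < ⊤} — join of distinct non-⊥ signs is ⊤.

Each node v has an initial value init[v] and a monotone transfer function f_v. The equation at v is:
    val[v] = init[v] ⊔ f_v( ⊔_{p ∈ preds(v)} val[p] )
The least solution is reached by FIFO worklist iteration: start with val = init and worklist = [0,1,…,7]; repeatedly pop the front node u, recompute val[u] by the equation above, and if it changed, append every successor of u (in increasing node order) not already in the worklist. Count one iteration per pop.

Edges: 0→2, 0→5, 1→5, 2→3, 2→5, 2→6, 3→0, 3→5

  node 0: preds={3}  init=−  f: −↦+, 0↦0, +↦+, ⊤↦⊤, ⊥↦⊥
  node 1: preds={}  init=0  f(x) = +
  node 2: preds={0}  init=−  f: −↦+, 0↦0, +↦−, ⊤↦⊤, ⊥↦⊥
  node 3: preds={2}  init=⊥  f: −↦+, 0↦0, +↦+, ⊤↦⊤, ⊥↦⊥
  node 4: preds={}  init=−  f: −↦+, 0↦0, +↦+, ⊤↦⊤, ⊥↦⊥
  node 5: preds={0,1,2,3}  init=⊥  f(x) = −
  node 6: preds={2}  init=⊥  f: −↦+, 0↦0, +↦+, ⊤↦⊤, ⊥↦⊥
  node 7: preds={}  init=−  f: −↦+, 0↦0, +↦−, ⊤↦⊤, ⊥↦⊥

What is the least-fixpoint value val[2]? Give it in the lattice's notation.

Trace (11 dequeues):
  [1] u=0 | in ⊥ | out − | ==
  [2] u=1 | in ⊥ | out ⊤ | prev 0 | push {}
  [3] u=2 | in − | out ⊤ | prev − | push {}
  [4] u=3 | in ⊤ | out ⊤ | prev ⊥ | push {0}
  [5] u=4 | in ⊥ | out − | ==
  [6] u=5 | in ⊤ | out − | prev ⊥ | push {}
  [7] u=6 | in ⊤ | out ⊤ | prev ⊥ | push {}
  [8] u=7 | in ⊥ | out − | ==
  [9] u=0 | in ⊤ | out ⊤ | prev − | push {2,5}
  [10] u=2 | in ⊤ | out ⊤ | ==
  [11] u=5 | in ⊤ | out − | ==

Converged values:
  [0] ⊤
  [1] ⊤
  [2] ⊤
  [3] ⊤
  [4] −
  [5] −
  [6] ⊤
  [7] −

⊤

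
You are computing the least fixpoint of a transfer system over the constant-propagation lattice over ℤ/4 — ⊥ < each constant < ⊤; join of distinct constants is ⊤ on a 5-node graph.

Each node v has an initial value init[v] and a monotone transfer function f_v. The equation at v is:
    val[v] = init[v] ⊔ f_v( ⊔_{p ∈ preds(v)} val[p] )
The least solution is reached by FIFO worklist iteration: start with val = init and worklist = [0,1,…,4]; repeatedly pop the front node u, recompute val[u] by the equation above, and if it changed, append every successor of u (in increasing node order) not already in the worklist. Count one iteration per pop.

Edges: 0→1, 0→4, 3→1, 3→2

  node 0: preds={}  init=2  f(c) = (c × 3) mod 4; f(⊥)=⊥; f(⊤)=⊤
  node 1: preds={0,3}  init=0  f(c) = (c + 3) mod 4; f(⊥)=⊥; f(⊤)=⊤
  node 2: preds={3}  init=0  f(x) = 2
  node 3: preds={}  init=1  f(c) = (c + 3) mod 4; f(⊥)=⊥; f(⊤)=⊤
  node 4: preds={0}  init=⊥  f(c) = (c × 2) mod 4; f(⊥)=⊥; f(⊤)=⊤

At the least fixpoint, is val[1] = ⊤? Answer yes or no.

yes

Trace (5 dequeues):
  [1] u=0 | in ⊥ | out 2 | ==
  [2] u=1 | in ⊤ | out ⊤ | prev 0 | push {}
  [3] u=2 | in 1 | out ⊤ | prev 0 | push {}
  [4] u=3 | in ⊥ | out 1 | ==
  [5] u=4 | in 2 | out 0 | prev ⊥ | push {}

Converged values:
  [0] 2
  [1] ⊤
  [2] ⊤
  [3] 1
  [4] 0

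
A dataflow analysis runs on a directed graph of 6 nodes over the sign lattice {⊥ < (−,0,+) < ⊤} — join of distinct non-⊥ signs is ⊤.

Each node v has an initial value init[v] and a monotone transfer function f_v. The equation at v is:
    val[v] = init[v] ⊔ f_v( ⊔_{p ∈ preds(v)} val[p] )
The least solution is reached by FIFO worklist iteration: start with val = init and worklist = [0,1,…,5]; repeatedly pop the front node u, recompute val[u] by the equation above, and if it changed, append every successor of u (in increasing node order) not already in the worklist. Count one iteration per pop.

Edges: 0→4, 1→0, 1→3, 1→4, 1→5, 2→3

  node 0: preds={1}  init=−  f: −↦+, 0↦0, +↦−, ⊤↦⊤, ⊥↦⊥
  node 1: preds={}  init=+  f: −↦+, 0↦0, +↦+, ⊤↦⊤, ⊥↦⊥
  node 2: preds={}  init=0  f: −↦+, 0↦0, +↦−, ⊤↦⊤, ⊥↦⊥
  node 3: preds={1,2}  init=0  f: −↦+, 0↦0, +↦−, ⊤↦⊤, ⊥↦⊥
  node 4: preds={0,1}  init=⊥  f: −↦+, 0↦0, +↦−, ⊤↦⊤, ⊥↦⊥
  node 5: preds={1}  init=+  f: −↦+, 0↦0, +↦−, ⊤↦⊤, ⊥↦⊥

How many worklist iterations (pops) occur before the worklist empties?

Trace (6 dequeues):
  [1] u=0 | in + | out − | ==
  [2] u=1 | in ⊥ | out + | ==
  [3] u=2 | in ⊥ | out 0 | ==
  [4] u=3 | in ⊤ | out ⊤ | prev 0 | push {}
  [5] u=4 | in ⊤ | out ⊤ | prev ⊥ | push {}
  [6] u=5 | in + | out ⊤ | prev + | push {}

Converged values:
  [0] −
  [1] +
  [2] 0
  [3] ⊤
  [4] ⊤
  [5] ⊤

6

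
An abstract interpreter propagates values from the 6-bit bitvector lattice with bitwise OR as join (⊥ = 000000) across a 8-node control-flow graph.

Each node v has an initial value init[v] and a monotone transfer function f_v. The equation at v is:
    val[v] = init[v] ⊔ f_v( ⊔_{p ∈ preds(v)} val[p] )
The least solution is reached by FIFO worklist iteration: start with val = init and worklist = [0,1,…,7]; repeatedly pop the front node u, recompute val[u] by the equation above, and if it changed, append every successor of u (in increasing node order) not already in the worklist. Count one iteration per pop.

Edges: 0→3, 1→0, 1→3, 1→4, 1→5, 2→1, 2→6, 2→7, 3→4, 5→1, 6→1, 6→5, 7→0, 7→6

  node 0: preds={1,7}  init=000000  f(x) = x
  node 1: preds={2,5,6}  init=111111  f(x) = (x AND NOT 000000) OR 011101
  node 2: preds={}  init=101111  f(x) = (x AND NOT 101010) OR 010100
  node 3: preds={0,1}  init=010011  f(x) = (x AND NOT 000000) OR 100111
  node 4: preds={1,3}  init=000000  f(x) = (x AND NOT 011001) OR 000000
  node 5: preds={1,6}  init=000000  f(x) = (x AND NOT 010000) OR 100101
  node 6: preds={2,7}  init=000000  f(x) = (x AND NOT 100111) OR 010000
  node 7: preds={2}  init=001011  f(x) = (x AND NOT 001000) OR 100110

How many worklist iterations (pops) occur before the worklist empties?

12

Trace (12 dequeues):
  [1] u=0 | in 111111 | out 111111 | prev 000000 | push {}
  [2] u=1 | in 101111 | out 111111 | ==
  [3] u=2 | in 000000 | out 111111 | prev 101111 | push {1}
  [4] u=3 | in 111111 | out 111111 | prev 010011 | push {}
  [5] u=4 | in 111111 | out 100110 | prev 000000 | push {}
  [6] u=5 | in 111111 | out 101111 | prev 000000 | push {}
  [7] u=6 | in 111111 | out 011000 | prev 000000 | push {5}
  [8] u=7 | in 111111 | out 111111 | prev 001011 | push {0,6}
  [9] u=1 | in 111111 | out 111111 | ==
  [10] u=5 | in 111111 | out 101111 | ==
  [11] u=0 | in 111111 | out 111111 | ==
  [12] u=6 | in 111111 | out 011000 | ==

Converged values:
  [0] 111111
  [1] 111111
  [2] 111111
  [3] 111111
  [4] 100110
  [5] 101111
  [6] 011000
  [7] 111111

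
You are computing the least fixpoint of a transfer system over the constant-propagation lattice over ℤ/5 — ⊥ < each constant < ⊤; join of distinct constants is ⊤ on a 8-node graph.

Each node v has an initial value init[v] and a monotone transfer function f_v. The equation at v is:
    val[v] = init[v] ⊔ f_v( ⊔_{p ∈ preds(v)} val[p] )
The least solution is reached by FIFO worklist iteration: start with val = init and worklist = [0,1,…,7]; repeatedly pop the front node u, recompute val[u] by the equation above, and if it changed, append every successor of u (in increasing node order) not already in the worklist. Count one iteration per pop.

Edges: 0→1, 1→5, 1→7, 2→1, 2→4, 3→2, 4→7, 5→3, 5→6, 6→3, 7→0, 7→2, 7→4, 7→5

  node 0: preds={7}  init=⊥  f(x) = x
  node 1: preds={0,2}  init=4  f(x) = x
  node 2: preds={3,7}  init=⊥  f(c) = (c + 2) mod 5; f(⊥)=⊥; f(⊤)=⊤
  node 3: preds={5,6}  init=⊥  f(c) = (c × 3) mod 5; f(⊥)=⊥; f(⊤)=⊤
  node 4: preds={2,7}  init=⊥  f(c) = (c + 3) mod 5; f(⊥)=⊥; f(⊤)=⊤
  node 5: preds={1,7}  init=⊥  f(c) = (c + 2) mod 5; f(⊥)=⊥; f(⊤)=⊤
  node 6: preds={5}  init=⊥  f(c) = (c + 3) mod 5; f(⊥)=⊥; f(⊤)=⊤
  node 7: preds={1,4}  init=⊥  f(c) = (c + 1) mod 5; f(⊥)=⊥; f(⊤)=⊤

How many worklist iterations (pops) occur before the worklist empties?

23

Iteration log — 23 steps:
  step 1. node 0  ⊔preds=⊥  new=⊥  stable
  step 2. node 1  ⊔preds=⊥  new=4  stable
  step 3. node 2  ⊔preds=⊥  new=⊥  stable
  step 4. node 3  ⊔preds=⊥  new=⊥  stable
  step 5. node 4  ⊔preds=⊥  new=⊥  stable
  step 6. node 5  ⊔preds=4  new=1  old=⊥  +wl: 3
  step 7. node 6  ⊔preds=1  new=4  old=⊥  +wl: 
  step 8. node 7  ⊔preds=4  new=0  old=⊥  +wl: 0,2,4,5
  step 9. node 3  ⊔preds=⊤  new=⊤  old=⊥  +wl: 
  step 10. node 0  ⊔preds=0  new=0  old=⊥  +wl: 1
  step 11. node 2  ⊔preds=⊤  new=⊤  old=⊥  +wl: 
  step 12. node 4  ⊔preds=⊤  new=⊤  old=⊥  +wl: 7
  step 13. node 5  ⊔preds=⊤  new=⊤  old=1  +wl: 3,6
  step 14. node 1  ⊔preds=⊤  new=⊤  old=4  +wl: 5
  step 15. node 7  ⊔preds=⊤  new=⊤  old=0  +wl: 0,2,4
  step 16. node 3  ⊔preds=⊤  new=⊤  stable
  step 17. node 6  ⊔preds=⊤  new=⊤  old=4  +wl: 3
  step 18. node 5  ⊔preds=⊤  new=⊤  stable
  step 19. node 0  ⊔preds=⊤  new=⊤  old=0  +wl: 1
  step 20. node 2  ⊔preds=⊤  new=⊤  stable
  step 21. node 4  ⊔preds=⊤  new=⊤  stable
  step 22. node 3  ⊔preds=⊤  new=⊤  stable
  step 23. node 1  ⊔preds=⊤  new=⊤  stable

Least fixpoint reached:
  node 0: ⊤
  node 1: ⊤
  node 2: ⊤
  node 3: ⊤
  node 4: ⊤
  node 5: ⊤
  node 6: ⊤
  node 7: ⊤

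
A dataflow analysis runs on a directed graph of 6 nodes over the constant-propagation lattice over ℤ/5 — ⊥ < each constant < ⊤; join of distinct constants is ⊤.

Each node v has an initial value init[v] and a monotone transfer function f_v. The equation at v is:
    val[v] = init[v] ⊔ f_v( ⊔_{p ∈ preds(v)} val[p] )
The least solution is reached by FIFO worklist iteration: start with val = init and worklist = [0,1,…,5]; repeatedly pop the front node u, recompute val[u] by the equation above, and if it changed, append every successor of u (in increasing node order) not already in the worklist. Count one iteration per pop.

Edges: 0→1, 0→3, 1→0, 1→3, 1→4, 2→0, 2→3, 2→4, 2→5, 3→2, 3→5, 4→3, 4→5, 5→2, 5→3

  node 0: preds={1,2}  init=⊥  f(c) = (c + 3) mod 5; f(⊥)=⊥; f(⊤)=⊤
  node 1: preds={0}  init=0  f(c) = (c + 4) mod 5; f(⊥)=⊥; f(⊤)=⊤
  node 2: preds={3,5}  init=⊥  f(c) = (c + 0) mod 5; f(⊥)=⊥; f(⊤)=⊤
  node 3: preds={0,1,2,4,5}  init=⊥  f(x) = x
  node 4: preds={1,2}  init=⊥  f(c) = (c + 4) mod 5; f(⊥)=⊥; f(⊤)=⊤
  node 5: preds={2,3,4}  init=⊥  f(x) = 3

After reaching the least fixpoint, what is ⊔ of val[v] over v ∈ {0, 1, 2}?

⊤

Worklist (13 pops):
  #1 pop 0: in=0 → 3 (was ⊥); enqueue []
  #2 pop 1: in=3 → ⊤ (was 0); enqueue [0]
  #3 pop 2: in=⊥ → ⊥ (no change)
  #4 pop 3: in=⊤ → ⊤ (was ⊥); enqueue [2]
  #5 pop 4: in=⊤ → ⊤ (was ⊥); enqueue [3]
  #6 pop 5: in=⊤ → 3 (was ⊥); enqueue []
  #7 pop 0: in=⊤ → ⊤ (was 3); enqueue [1]
  #8 pop 2: in=⊤ → ⊤ (was ⊥); enqueue [0,4,5]
  #9 pop 3: in=⊤ → ⊤ (no change)
  #10 pop 1: in=⊤ → ⊤ (no change)
  #11 pop 0: in=⊤ → ⊤ (no change)
  #12 pop 4: in=⊤ → ⊤ (no change)
  #13 pop 5: in=⊤ → 3 (no change)

Fixpoint:
  val[0] = ⊤
  val[1] = ⊤
  val[2] = ⊤
  val[3] = ⊤
  val[4] = ⊤
  val[5] = 3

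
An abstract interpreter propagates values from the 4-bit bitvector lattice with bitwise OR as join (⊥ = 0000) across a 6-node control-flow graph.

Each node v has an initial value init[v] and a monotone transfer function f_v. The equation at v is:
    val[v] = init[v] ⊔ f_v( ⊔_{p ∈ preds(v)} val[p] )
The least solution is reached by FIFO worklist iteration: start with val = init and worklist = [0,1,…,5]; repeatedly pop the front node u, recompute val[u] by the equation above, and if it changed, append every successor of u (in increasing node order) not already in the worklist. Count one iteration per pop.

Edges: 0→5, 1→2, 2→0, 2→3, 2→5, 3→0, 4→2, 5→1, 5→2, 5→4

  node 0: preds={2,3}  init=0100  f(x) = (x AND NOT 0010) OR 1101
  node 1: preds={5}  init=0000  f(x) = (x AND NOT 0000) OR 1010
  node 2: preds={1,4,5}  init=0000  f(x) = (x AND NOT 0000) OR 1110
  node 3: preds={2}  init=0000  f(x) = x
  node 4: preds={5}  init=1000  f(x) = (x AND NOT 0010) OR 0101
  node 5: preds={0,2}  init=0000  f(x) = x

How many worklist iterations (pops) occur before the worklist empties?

15

Trace (15 dequeues):
  [1] u=0 | in 0000 | out 1101 | prev 0100 | push {}
  [2] u=1 | in 0000 | out 1010 | prev 0000 | push {}
  [3] u=2 | in 1010 | out 1110 | prev 0000 | push {0}
  [4] u=3 | in 1110 | out 1110 | prev 0000 | push {}
  [5] u=4 | in 0000 | out 1101 | prev 1000 | push {2}
  [6] u=5 | in 1111 | out 1111 | prev 0000 | push {1,4}
  [7] u=0 | in 1110 | out 1101 | ==
  [8] u=2 | in 1111 | out 1111 | prev 1110 | push {0,3,5}
  [9] u=1 | in 1111 | out 1111 | prev 1010 | push {2}
  [10] u=4 | in 1111 | out 1101 | ==
  [11] u=0 | in 1111 | out 1101 | ==
  [12] u=3 | in 1111 | out 1111 | prev 1110 | push {0}
  [13] u=5 | in 1111 | out 1111 | ==
  [14] u=2 | in 1111 | out 1111 | ==
  [15] u=0 | in 1111 | out 1101 | ==

Converged values:
  [0] 1101
  [1] 1111
  [2] 1111
  [3] 1111
  [4] 1101
  [5] 1111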